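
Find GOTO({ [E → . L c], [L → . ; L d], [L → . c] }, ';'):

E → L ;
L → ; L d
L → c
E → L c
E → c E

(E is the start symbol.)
{ [L → . ; L d], [L → . c], [L → ; . L d] }

GOTO(I, ';') = CLOSURE({ [A → αX.β] : [A → α.Xβ] ∈ I, X = ';' })

Items with dot before ';', with the dot advanced:
  [L → . ; L d] → [L → ; . L d]
Closure of the advanced items:
  [L → ; . L d] has the dot before L: add [L → . ; L d], [L → . c]

GOTO = { [L → . ; L d], [L → . c], [L → ; . L d] }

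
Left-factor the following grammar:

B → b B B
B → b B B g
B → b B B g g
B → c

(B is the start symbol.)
B → b B B B'
B' → ε
B' → g B''
B'' → ε
B'' → g
B → c

Left-factoring transforms A → αβ₁ | αβ₂ into A → αA' and A' → β₁ | β₂
(α is the longest common prefix among the alternatives). Repeat until
no nonterminal has two alternatives with a common prefix.

Round 1: B has alternatives sharing prefix 'b B B'. Introduce B': B → b B B B'
  Add: B' → ε
  Add: B' → g
  Add: B' → g g

Round 2: B' has alternatives sharing prefix 'g'. Introduce B'': B' → g B''
  Add: B'' → ε
  Add: B'' → g

No remaining common prefixes — done.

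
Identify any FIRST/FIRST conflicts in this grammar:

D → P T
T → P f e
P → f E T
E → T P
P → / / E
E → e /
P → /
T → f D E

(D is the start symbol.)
FIRST sets of the non-terminals at (or reachable through a nullable prefix from) the front of some alternative:
  FIRST(P) = { '/', 'f' }
  FIRST(T) = { '/', 'f' }

Productions for T:
  T → P f e: FIRST = { '/', 'f' }
  T → f D E: FIRST = { 'f' }
Productions for P:
  P → f E T: FIRST = { 'f' }
  P → / / E: FIRST = { '/' }
  P → /: FIRST = { '/' }
Productions for E:
  E → T P: FIRST = { '/', 'f' }
  E → e /: FIRST = { 'e' }
D has only one production, so no FIRST/FIRST conflict is possible there.

Conflict for T: T → P f e and T → f D E
  Overlap: { 'f' }
Conflict for P: P → / / E and P → /
  Overlap: { '/' }

Answer: Yes. T → P f e / T → f D E on { 'f' }; P → '/' '/' E / P → '/' on { '/' }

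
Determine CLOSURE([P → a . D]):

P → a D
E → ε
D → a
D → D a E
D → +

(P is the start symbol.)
To compute CLOSURE, for each item [A → α.Bβ] where B is a non-terminal, add [B → .γ] for all productions B → γ; repeat for the newly added items until nothing changes.

Start with: [P → a . D]
  [P → a . D] has the dot before D: add [D → . a], [D → . D a E], [D → . +]
No further items can be added.

CLOSURE = { [D → . +], [D → . D a E], [D → . a], [P → a . D] }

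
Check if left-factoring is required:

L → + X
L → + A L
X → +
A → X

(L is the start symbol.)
Left-factoring is needed when two productions for the same non-terminal
share a common prefix on the right-hand side.

Productions for L:
  L → + X
  L → + A L

Found common prefix '+' in productions for L

Answer: Yes, L has productions with common prefix '+'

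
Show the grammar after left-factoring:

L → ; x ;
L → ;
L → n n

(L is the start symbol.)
Left-factoring transforms A → αβ₁ | αβ₂ into A → αA' and A' → β₁ | β₂
(α is the longest common prefix among the alternatives). Repeat until
no nonterminal has two alternatives with a common prefix.

Round 1: L has alternatives sharing prefix ';'. Introduce L': L → ; L'
  Add: L' → x ;
  Add: L' → ε

No remaining common prefixes — done.

Resulting grammar:
L → ; L'
L' → x ;
L' → ε
L → n n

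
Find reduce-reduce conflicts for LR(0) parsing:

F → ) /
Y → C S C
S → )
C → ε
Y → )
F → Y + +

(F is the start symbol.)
No reduce-reduce conflicts

Augment with F' → F and build the canonical LR(0) collection (I0 = CLOSURE({[F' → . F]}), then GOTO on every symbol after a dot until no new states appear). It has 11 states:
  I0: { [C → .], [F → . ) /], [F → . Y + +], [F' → . F], [Y → . )], [Y → . C S C] }  — shift, reduce
  I1: { [F → ) . /], [Y → ) .] }  — shift, reduce
  I2: { [S → . )], [Y → C . S C] }  — shift
  I3: { [F' → F .] }  — accept
  I4: { [F → Y . + +] }  — shift
  I5: { [F → Y + . +] }  — shift
  I6: { [F → Y + + .] }  — reduce
  I7: { [S → ) .] }  — reduce
  I8: { [C → .], [Y → C S . C] }  — reduce
  I9: { [Y → C S C .] }  — reduce
  I10: { [F → ) / .] }  — reduce

No state contains more than one complete item.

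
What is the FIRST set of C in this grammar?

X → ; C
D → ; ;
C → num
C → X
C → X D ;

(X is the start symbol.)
{ ';', 'num' }

FIRST sets of the other non-terminals involved (by the same procedure, iterated to a fixed point):
  FIRST(X) = { ';' }

From C → num:
  - num is a terminal: add 'num' and stop
From C → X:
  - X is a non-terminal: add FIRST(X) \ {ε} = { ';' }
    X is not nullable, so stop
From C → X D ;:
  - X is a non-terminal: add FIRST(X) \ {ε} = { ';' }
    X is not nullable, so stop

Collecting: FIRST(C) = { ';', 'num' }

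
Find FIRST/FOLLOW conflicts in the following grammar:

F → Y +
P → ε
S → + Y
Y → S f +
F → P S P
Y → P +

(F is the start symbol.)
No FIRST/FOLLOW conflicts.

A FIRST/FOLLOW conflict occurs when a non-terminal N has a nullable alternative N → β (β ⇒* ε) and another alternative N → α with FIRST(α) ∩ FOLLOW(N) ≠ ∅: on such a lookahead the parser cannot decide between expanding α and letting N vanish via β.

Nullable non-terminals: P.
P has a nullable alternative but only one production, so nothing to check.

F, S, Y have no nullable alternative, so no FIRST/FOLLOW check is needed there.

No FIRST/FOLLOW conflicts found.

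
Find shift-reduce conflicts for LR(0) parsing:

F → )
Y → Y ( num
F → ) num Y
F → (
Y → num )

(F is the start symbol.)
A shift-reduce conflict occurs when an LR(0) state has both:
  - a complete (reduce) item [A → α .] (dot at the end), and
  - a shift item [B → β . c γ] (dot before a terminal).

Augment with F' → F and build the canonical LR(0) collection (I0 = CLOSURE({[F' → . F]}), then GOTO on every symbol after a dot until no new states appear). It has 10 states:
  I0: { [F → . (], [F → . ) num Y], [F → . )], [F' → . F] }  — shift
  I1: { [F → ( .] }  — reduce
  I2: { [F → ) . num Y], [F → ) .] }  — shift, reduce
  I3: { [F' → F .] }  — accept
  I4: { [F → ) num . Y], [Y → . Y ( num], [Y → . num )] }  — shift
  I5: { [F → ) num Y .], [Y → Y . ( num] }  — shift, reduce
  I6: { [Y → num . )] }  — shift
  I7: { [Y → num ) .] }  — reduce
  I8: { [Y → Y ( . num] }  — shift
  I9: { [Y → Y ( num .] }  — reduce

I2 contains reduce item [F → ) .] and shift item [F → ) . num Y] — shift-reduce conflict.
I5 contains reduce item [F → ) num Y .] and shift item [Y → Y . ( num] — shift-reduce conflict.

Answer: Yes — I2: [F → ) .] vs [F → ) . num Y]; I5: [F → ) num Y .] vs [Y → Y . ( num]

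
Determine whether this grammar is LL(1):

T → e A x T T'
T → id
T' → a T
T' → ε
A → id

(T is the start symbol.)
A grammar is LL(1) if for each non-terminal N with multiple productions, the predict sets of those productions are pairwise disjoint, where PREDICT(N → α) = (FIRST(α) \ {ε}) ∪ (FOLLOW(N) if α ⇒* ε).

Relevant sets:
  FOLLOW(T') = { $, 'a' }

For T:
  PREDICT(T → e A x T T') = { 'e' }
  PREDICT(T → id) = { 'id' }
For T':
  PREDICT(T' → a T) = { 'a' }
  PREDICT(T' → ε) = { $, 'a' }
A has a single production, so nothing to check there.

Conflict found: Predict set conflict for T': { 'a' }
The grammar is NOT LL(1).

Answer: No. Predict set conflict for T': { 'a' }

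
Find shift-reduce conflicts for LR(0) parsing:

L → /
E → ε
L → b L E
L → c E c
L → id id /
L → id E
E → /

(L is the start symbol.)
A shift-reduce conflict occurs when an LR(0) state has both:
  - a complete (reduce) item [A → α .] (dot at the end), and
  - a shift item [B → β . c γ] (dot before a terminal).

Augment with L' → L and build the canonical LR(0) collection (I0 = CLOSURE({[L' → . L]}), then GOTO on every symbol after a dot until no new states appear). It has 14 states:
  I0: { [L → . /], [L → . b L E], [L → . c E c], [L → . id E], [L → . id id /], [L' → . L] }  — shift
  I1: { [L → / .] }  — reduce
  I2: { [L' → L .] }  — accept
  I3: { [L → . /], [L → . b L E], [L → . c E c], [L → . id E], [L → . id id /], [L → b . L E] }  — shift
  I4: { [E → . /], [E → .], [L → c . E c] }  — shift, reduce
  I5: { [E → . /], [E → .], [L → id . E], [L → id . id /] }  — shift, reduce
  I6: { [E → / .] }  — reduce
  I7: { [L → id E .] }  — reduce
  I8: { [L → id id . /] }  — shift
  I9: { [L → id id / .] }  — reduce
  I10: { [L → c E . c] }  — shift
  I11: { [L → c E c .] }  — reduce
  I12: { [E → . /], [E → .], [L → b L . E] }  — shift, reduce
  I13: { [L → b L E .] }  — reduce

I4 contains reduce item [E → .] and shift item [E → . /] — shift-reduce conflict.
I5 contains reduce item [E → .] and shift items [E → . /], [L → id . id /] — shift-reduce conflict.
I12 contains reduce item [E → .] and shift item [E → . /] — shift-reduce conflict.

Answer: Yes — I4: [E → .] vs [E → . /]; I5: [E → .] vs [E → . /]; I12: [E → .] vs [E → . /]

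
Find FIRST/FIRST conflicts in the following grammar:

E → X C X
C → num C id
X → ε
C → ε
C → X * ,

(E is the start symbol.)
A FIRST/FIRST conflict occurs when two productions N → α and N → β for the same non-terminal have FIRST(α) ∩ FIRST(β) ≠ ∅ (with ε ∈ FIRST of a nullable right-hand side, so two nullable alternatives also conflict).

FIRST sets of the non-terminals at (or reachable through a nullable prefix from) the front of some alternative:
  FIRST(X) = { ε }

Productions for C:
  C → num C id: FIRST = { 'num' }
  C → ε: FIRST = { ε }
  C → X * ,: FIRST = { '*' }
E, X have only one production, so no FIRST/FIRST conflict is possible there.

All alternatives of each non-terminal have pairwise disjoint FIRST sets.

Answer: No FIRST/FIRST conflicts.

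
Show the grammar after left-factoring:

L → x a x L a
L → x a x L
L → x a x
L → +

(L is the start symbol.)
Left-factoring transforms A → αβ₁ | αβ₂ into A → αA' and A' → β₁ | β₂
(α is the longest common prefix among the alternatives). Repeat until
no nonterminal has two alternatives with a common prefix.

Round 1: L has alternatives sharing prefix 'x a x'. Introduce L': L → x a x L'
  Add: L' → L a
  Add: L' → L
  Add: L' → ε

Round 2: L' has alternatives sharing prefix 'L'. Introduce L'': L' → L L''
  Add: L'' → a
  Add: L'' → ε

No remaining common prefixes — done.

Resulting grammar:
L → x a x L'
L' → L L''
L'' → a
L'' → ε
L' → ε
L → +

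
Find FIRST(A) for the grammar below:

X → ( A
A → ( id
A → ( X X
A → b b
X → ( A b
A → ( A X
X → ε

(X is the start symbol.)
From A → ( id:
  - '(' is a terminal: add '(' and stop
From A → ( X X:
  - '(' is a terminal: add '(' and stop
From A → b b:
  - b is a terminal: add 'b' and stop
From A → ( A X:
  - '(' is a terminal: add '(' and stop

Collecting: FIRST(A) = { '(', 'b' }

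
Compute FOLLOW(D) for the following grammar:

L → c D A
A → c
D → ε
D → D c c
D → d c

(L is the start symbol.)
To compute FOLLOW(D), find every occurrence of D on a right-hand side N → α D β: add FIRST(β) \ {ε}, and if β is empty or nullable also add FOLLOW(N). Iterate to a fixed point.

In L → c D A: D is followed by A, add FIRST(A) \ {ε} = { 'c' }
In D → D c c: D is followed by c c, add FIRST(c c) \ {ε} = { 'c' }

Taking the union: FOLLOW(D) = { 'c' }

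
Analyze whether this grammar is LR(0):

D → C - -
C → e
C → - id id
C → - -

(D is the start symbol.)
A grammar is LR(0) if no state in the canonical LR(0) collection has:
  - both a shift item (dot before a terminal) and a complete item (shift-reduce conflict), or
  - two or more complete items (reduce-reduce conflict; the accept item [D' → D .] counts as a complete item here).

Augment with D' → D and build the canonical LR(0) collection (I0 = CLOSURE({[D' → . D]}), then GOTO on every symbol after a dot until no new states appear). It has 10 states:
  I0: { [C → . - -], [C → . - id id], [C → . e], [D → . C - -], [D' → . D] }  — shift
  I1: { [C → - . -], [C → - . id id] }  — shift
  I2: { [D → C . - -] }  — shift
  I3: { [D' → D .] }  — accept
  I4: { [C → e .] }  — reduce
  I5: { [D → C - . -] }  — shift
  I6: { [D → C - - .] }  — reduce
  I7: { [C → - - .] }  — reduce
  I8: { [C → - id . id] }  — shift
  I9: { [C → - id id .] }  — reduce

Every state is either a pure shift/goto state or contains exactly one complete item and nothing to shift — no conflicts. The grammar is LR(0).

Answer: Yes, the grammar is LR(0)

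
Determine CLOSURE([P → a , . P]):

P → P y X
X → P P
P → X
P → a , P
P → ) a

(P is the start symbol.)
To compute CLOSURE, for each item [A → α.Bβ] where B is a non-terminal, add [B → .γ] for all productions B → γ; repeat for the newly added items until nothing changes.

Start with: [P → a , . P]
  [P → a , . P] has the dot before P: add [P → . P y X], [P → . X], [P → . a , P], [P → . ) a]
  [P → . X] has the dot before X: add [X → . P P]
No further items can be added.

CLOSURE = { [P → . ) a], [P → . P y X], [P → . X], [P → . a , P], [P → a , . P], [X → . P P] }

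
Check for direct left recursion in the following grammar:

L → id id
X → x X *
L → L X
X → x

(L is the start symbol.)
Yes, L is left-recursive

Direct left recursion occurs when N → N α for some non-terminal N (the right-hand side begins with the left-hand side itself).

L → id id: starts with id
X → x X *: starts with x
L → L X: LEFT RECURSIVE (starts with L)
X → x: starts with x

The grammar has direct left recursion on: L.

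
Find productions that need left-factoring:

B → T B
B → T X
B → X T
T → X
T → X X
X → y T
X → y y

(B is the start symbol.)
Yes, B has productions with common prefix 'T'; T has productions with common prefix 'X'; X has productions with common prefix 'y'

Left-factoring is needed when two productions for the same non-terminal
share a common prefix on the right-hand side.

Productions for B:
  B → T B
  B → T X
  B → X T
Productions for T:
  T → X
  T → X X
Productions for X:
  X → y T
  X → y y

Found common prefix 'T' in productions for B
Found common prefix 'X' in productions for T
Found common prefix 'y' in productions for X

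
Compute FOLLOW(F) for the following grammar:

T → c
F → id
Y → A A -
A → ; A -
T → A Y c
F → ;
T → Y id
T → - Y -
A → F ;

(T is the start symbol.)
{ ';' }

In A → F ;: F is followed by ';', add FIRST(';') \ {ε} = { ';' }

Taking the union: FOLLOW(F) = { ';' }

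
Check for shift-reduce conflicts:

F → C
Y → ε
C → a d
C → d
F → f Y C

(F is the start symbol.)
A shift-reduce conflict occurs when an LR(0) state has both:
  - a complete (reduce) item [A → α .] (dot at the end), and
  - a shift item [B → β . c γ] (dot before a terminal).

Augment with F' → F and build the canonical LR(0) collection (I0 = CLOSURE({[F' → . F]}), then GOTO on every symbol after a dot until no new states appear). It has 9 states:
  I0: { [C → . a d], [C → . d], [F → . C], [F → . f Y C], [F' → . F] }  — shift
  I1: { [F → C .] }  — reduce
  I2: { [F' → F .] }  — accept
  I3: { [C → a . d] }  — shift
  I4: { [C → d .] }  — reduce
  I5: { [F → f . Y C], [Y → .] }  — reduce
  I6: { [C → . a d], [C → . d], [F → f Y . C] }  — shift
  I7: { [F → f Y C .] }  — reduce
  I8: { [C → a d .] }  — reduce

No state contains both a complete item and a shift item.

Answer: No shift-reduce conflicts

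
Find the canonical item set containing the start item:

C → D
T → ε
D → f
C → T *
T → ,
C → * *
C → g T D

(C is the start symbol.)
{ [C → . * *], [C → . D], [C → . T *], [C → . g T D], [C' → . C], [D → . f], [T → . ,], [T → .] }

First, augment the grammar with C' → C
I₀ = CLOSURE({ [C' → . C] }):
  [C' → . C] has the dot before C: add [C → . D], [C → . T *], [C → . * *], [C → . g T D]
  [C → . D] has the dot before D: add [D → . f]
  [C → . T *] has the dot before T: add [T → .], [T → . ,]
No further items can be added.

I₀ = { [C → . * *], [C → . D], [C → . T *], [C → . g T D], [C' → . C], [D → . f], [T → . ,], [T → .] }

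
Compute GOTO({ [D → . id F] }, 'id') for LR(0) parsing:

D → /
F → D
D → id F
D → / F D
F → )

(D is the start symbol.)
GOTO(I, 'id') = CLOSURE({ [A → αX.β] : [A → α.Xβ] ∈ I, X = 'id' })

Items with dot before 'id', with the dot advanced:
  [D → . id F] → [D → id . F]
Closure of the advanced items:
  [D → id . F] has the dot before F: add [F → . D], [F → . )]
  [F → . D] has the dot before D: add [D → . /], [D → . id F], [D → . / F D]

GOTO = { [D → . / F D], [D → . /], [D → . id F], [D → id . F], [F → . )], [F → . D] }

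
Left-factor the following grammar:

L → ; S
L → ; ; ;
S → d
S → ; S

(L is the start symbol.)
L → ; L'
L' → S
L' → ; ;
S → d
S → ; S

Left-factoring transforms A → αβ₁ | αβ₂ into A → αA' and A' → β₁ | β₂
(α is the longest common prefix among the alternatives). Repeat until
no nonterminal has two alternatives with a common prefix.

Round 1: L has alternatives sharing prefix ';'. Introduce L': L → ; L'
  Add: L' → S
  Add: L' → ; ;

No remaining common prefixes — done.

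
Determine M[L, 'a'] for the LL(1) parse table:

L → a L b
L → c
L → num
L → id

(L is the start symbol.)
L → a L b

To find M[L, 'a'], we find productions for L where 'a' is in the predict set (PREDICT(N → α) = (FIRST(α) \ {ε}) ∪ (FOLLOW(N) if α ⇒* ε)).

L → a L b: PREDICT = { 'a' }
  'a' is in predict set, so this production goes in M[L, 'a']
L → c: PREDICT = { 'c' }
L → num: PREDICT = { 'num' }
L → id: PREDICT = { 'id' }

M[L, 'a'] = L → a L b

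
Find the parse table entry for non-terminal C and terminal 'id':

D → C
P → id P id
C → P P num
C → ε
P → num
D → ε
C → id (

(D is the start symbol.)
To find M[C, 'id'], we find productions for C where 'id' is in the predict set (PREDICT(N → α) = (FIRST(α) \ {ε}) ∪ (FOLLOW(N) if α ⇒* ε)).

Relevant sets:
  FIRST(P) = { 'id', 'num' }
  FOLLOW(C) = { $ }

C → P P num: PREDICT = { 'id', 'num' }
  'id' is in predict set, so this production goes in M[C, 'id']
C → ε: PREDICT = { $ }
C → id (: PREDICT = { 'id' }
  'id' is in predict set, so this production goes in M[C, 'id']

M[C, 'id'] = C → P P num, C → id (  (a multiply-defined cell — the grammar is not LL(1))

Answer: C → P P num, C → id (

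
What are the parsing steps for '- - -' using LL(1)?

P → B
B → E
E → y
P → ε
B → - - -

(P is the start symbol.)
LL(1) parsing maintains a stack (initially the start symbol over $) and the input. At each step: if the stack top is a terminal, match it against the current input token; if it is a non-terminal N, replace it with the RHS of M[N, lookahead] (the unique production whose predict set contains the lookahead).

Stack is shown with the top on the left.

Stack    Input    Action
------------------------
P $      - - - $  output P → B
B $      - - - $  output B → - - -
- - - $  - - - $  match '-'
- - $    - - $    match '-'
- $      - $      match '-'
$        $        accept

The string is accepted.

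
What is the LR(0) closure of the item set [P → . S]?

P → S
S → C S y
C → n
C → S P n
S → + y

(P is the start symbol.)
To compute CLOSURE, for each item [A → α.Bβ] where B is a non-terminal, add [B → .γ] for all productions B → γ; repeat for the newly added items until nothing changes.

Start with: [P → . S]
  [P → . S] has the dot before S: add [S → . C S y], [S → . + y]
  [S → . C S y] has the dot before C: add [C → . n], [C → . S P n]
No further items can be added.

CLOSURE = { [C → . S P n], [C → . n], [P → . S], [S → . + y], [S → . C S y] }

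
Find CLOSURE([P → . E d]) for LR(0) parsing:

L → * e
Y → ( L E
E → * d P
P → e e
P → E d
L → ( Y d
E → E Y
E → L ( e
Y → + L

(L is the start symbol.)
To compute CLOSURE, for each item [A → α.Bβ] where B is a non-terminal, add [B → .γ] for all productions B → γ; repeat for the newly added items until nothing changes.

Start with: [P → . E d]
  [P → . E d] has the dot before E: add [E → . * d P], [E → . E Y], [E → . L ( e]
  [E → . L ( e] has the dot before L: add [L → . * e], [L → . ( Y d]
No further items can be added.

CLOSURE = { [E → . * d P], [E → . E Y], [E → . L ( e], [L → . ( Y d], [L → . * e], [P → . E d] }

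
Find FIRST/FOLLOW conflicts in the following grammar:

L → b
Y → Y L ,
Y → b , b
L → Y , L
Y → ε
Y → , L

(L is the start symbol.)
Yes. Y → Y L ',' with FOLLOW(Y) on { ',', 'b' }; Y → b ',' b with FOLLOW(Y) on { 'b' }; Y → ',' L with FOLLOW(Y) on { ',' }

A FIRST/FOLLOW conflict occurs when a non-terminal N has a nullable alternative N → β (β ⇒* ε) and another alternative N → α with FIRST(α) ∩ FOLLOW(N) ≠ ∅: on such a lookahead the parser cannot decide between expanding α and letting N vanish via β.

Nullable non-terminals: Y.
FIRST sets used below: FIRST(Y) = { ',', 'b', ε }, FIRST(L) = { ',', 'b' }

Y: nullable alternative(s) Y → ε; FOLLOW(Y) = { ',', 'b' }
  Y → Y L ,: FIRST \ {ε} = { ',', 'b' } — overlaps FOLLOW(Y) on { ',', 'b' }: CONFLICT
  Y → b , b: FIRST \ {ε} = { 'b' } — overlaps FOLLOW(Y) on { 'b' }: CONFLICT
  Y → ε: FIRST \ {ε} = { } — this is the only nullable alternative, skip
  Y → , L: FIRST \ {ε} = { ',' } — overlaps FOLLOW(Y) on { ',' }: CONFLICT

L has no nullable alternative, so no FIRST/FOLLOW check is needed there.

So the grammar has 3 FIRST/FOLLOW conflicts (marked CONFLICT above).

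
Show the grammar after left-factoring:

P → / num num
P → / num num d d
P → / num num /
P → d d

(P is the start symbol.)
Left-factoring transforms A → αβ₁ | αβ₂ into A → αA' and A' → β₁ | β₂
(α is the longest common prefix among the alternatives). Repeat until
no nonterminal has two alternatives with a common prefix.

Round 1: P has alternatives sharing prefix '/ num num'. Introduce P': P → / num num P'
  Add: P' → ε
  Add: P' → d d
  Add: P' → /

No remaining common prefixes — done.

Resulting grammar:
P → / num num P'
P' → ε
P' → d d
P' → /
P → d d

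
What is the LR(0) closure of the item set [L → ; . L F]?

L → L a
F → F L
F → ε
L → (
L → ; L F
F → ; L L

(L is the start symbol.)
Start with: [L → ; . L F]
  [L → ; . L F] has the dot before L: add [L → . L a], [L → . (], [L → . ; L F]
No further items can be added.

CLOSURE = { [L → . (], [L → . ; L F], [L → . L a], [L → ; . L F] }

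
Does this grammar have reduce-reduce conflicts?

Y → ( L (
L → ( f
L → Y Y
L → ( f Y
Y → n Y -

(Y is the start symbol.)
A reduce-reduce conflict occurs when an LR(0) state has two complete items [A → α .] and [B → β .] — both call for a reduction, and with no lookahead the parser cannot choose between them.

Augment with Y' → Y and build the canonical LR(0) collection (I0 = CLOSURE({[Y' → . Y]}), then GOTO on every symbol after a dot until no new states appear). It has 13 states:
  I0: { [Y → . ( L (], [Y → . n Y -], [Y' → . Y] }  — shift
  I1: { [L → . ( f Y], [L → . ( f], [L → . Y Y], [Y → ( . L (], [Y → . ( L (], [Y → . n Y -] }  — shift
  I2: { [Y' → Y .] }  — accept
  I3: { [Y → . ( L (], [Y → . n Y -], [Y → n . Y -] }  — shift
  I4: { [Y → n Y . -] }  — shift
  I5: { [Y → n Y - .] }  — reduce
  I6: { [L → ( . f Y], [L → ( . f], [L → . ( f Y], [L → . ( f], [L → . Y Y], [Y → ( . L (], [Y → . ( L (], [Y → . n Y -] }  — shift
  I7: { [Y → ( L . (] }  — shift
  I8: { [L → Y . Y], [Y → . ( L (], [Y → . n Y -] }  — shift
  I9: { [L → Y Y .] }  — reduce
  I10: { [Y → ( L ( .] }  — reduce
  I11: { [L → ( f . Y], [L → ( f .], [Y → . ( L (], [Y → . n Y -] }  — shift, reduce
  I12: { [L → ( f Y .] }  — reduce

No state contains more than one complete item.

Answer: No reduce-reduce conflicts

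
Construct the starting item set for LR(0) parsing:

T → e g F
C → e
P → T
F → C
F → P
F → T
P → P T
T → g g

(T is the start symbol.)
First, augment the grammar with T' → T
I₀ = CLOSURE({ [T' → . T] }):
  [T' → . T] has the dot before T: add [T → . e g F], [T → . g g]
No further items can be added.

I₀ = { [T → . e g F], [T → . g g], [T' → . T] }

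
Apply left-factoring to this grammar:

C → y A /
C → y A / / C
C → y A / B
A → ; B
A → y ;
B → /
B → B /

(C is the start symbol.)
C → y A / C'
C' → ε
C' → / C
C' → B
A → ; B
A → y ;
B → /
B → B /

Left-factoring transforms A → αβ₁ | αβ₂ into A → αA' and A' → β₁ | β₂
(α is the longest common prefix among the alternatives). Repeat until
no nonterminal has two alternatives with a common prefix.

Round 1: C has alternatives sharing prefix 'y A /'. Introduce C': C → y A / C'
  Add: C' → ε
  Add: C' → / C
  Add: C' → B

No remaining common prefixes — done.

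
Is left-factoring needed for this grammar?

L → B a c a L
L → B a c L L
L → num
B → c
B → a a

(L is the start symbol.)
Left-factoring is needed when two productions for the same non-terminal
share a common prefix on the right-hand side.

Productions for L:
  L → B a c a L
  L → B a c L L
  L → num
Productions for B:
  B → c
  B → a a

Found common prefix 'B a c' in productions for L

Answer: Yes, L has productions with common prefix 'B a c'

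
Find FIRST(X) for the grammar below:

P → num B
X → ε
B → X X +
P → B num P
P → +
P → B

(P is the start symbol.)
To compute FIRST(X), examine every production with X on the left-hand side, reading each right-hand side left to right until a non-nullable symbol is reached.

From X → ε:
  - ε-production, so ε ∈ FIRST(X)

Collecting: FIRST(X) = { ε }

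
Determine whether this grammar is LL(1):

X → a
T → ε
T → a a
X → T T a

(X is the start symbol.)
No. Predict set conflict for X: { 'a' }

A grammar is LL(1) if for each non-terminal N with multiple productions, the predict sets of those productions are pairwise disjoint, where PREDICT(N → α) = (FIRST(α) \ {ε}) ∪ (FOLLOW(N) if α ⇒* ε).

Relevant sets:
  FIRST(T) = { 'a', ε }
  FOLLOW(T) = { 'a' }

For X:
  PREDICT(X → a) = { 'a' }
  PREDICT(X → T T a) = { 'a' }
For T:
  PREDICT(T → ε) = { 'a' }
  PREDICT(T → a a) = { 'a' }

Conflict found: Predict set conflict for X: { 'a' }
The grammar is NOT LL(1).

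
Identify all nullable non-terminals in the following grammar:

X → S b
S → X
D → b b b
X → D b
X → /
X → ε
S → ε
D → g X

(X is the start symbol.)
{ 'S', 'X' }

A non-terminal is nullable if it can derive ε (the empty string): either it has an ε-production, or it has a production whose right-hand side consists entirely of nullable non-terminals.

ε-productions: X → ε, S → ε
So X, S are immediately nullable.
No further non-terminal can be added: every production for the remaining non-terminals contains a terminal or a non-nullable non-terminal.
Nullable = { 'S', 'X' }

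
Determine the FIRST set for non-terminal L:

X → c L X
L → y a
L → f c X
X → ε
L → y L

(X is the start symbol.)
From L → y a:
  - y is a terminal: add 'y' and stop
From L → f c X:
  - f is a terminal: add 'f' and stop
From L → y L:
  - y is a terminal: add 'y' and stop

Collecting: FIRST(L) = { 'f', 'y' }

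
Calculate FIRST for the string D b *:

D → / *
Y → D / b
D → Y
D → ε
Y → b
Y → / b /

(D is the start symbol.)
FIRST sets of the non-terminals involved (from the grammar, by fixed-point iteration):
  FIRST(D) = { '/', 'b', ε }

To compute FIRST(D b *), process the symbols left to right:
Symbol D is a non-terminal. Add FIRST(D) \ {ε} = { '/', 'b' }
D is nullable (ε ∈ FIRST(D)), continue to the next symbol.
Symbol b is a terminal. Add 'b' and stop.
FIRST(D b *) = { '/', 'b' }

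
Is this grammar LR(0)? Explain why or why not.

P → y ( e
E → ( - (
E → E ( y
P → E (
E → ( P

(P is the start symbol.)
No. Shift-reduce conflict between [P → E ( .] and [E → E ( . y]

Augment with P' → P and build the canonical LR(0) collection (I0 = CLOSURE({[P' → . P]}), then GOTO on every symbol after a dot until no new states appear). It has 12 states:
  I0: { [E → . ( - (], [E → . ( P], [E → . E ( y], [P → . E (], [P → . y ( e], [P' → . P] }  — shift
  I1: { [E → ( . - (], [E → ( . P], [E → . ( - (], [E → . ( P], [E → . E ( y], [P → . E (], [P → . y ( e] }  — shift
  I2: { [E → E . ( y], [P → E . (] }  — shift
  I3: { [P' → P .] }  — accept
  I4: { [P → y . ( e] }  — shift
  I5: { [P → y ( . e] }  — shift
  I6: { [P → y ( e .] }  — reduce
  I7: { [E → E ( . y], [P → E ( .] }  — shift, reduce
  I8: { [E → E ( y .] }  — reduce
  I9: { [E → ( - . (] }  — shift
  I10: { [E → ( P .] }  — reduce
  I11: { [E → ( - ( .] }  — reduce

Conflict in state I7:
  Shift-reduce conflict between [P → E ( .] and [E → E ( . y]
So the grammar is NOT LR(0).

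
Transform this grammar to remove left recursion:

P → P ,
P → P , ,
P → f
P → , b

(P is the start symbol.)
P is directly left-recursive. The standard transformation for
  A → A α₁ | ... | A α_m | β₁ | ... | β_n
is
  A  → β₁ A' | ... | β_n A'
  A' → α₁ A' | ... | α_m A' | ε

P → f becomes P → f P'
P → , b becomes P → , b P'
P → P , becomes P' → , P'
P → P , , becomes P' → , , P'
Add P' → ε

Resulting grammar:
P → f P'
P → , b P'
P' → , P'
P' → , , P'
P' → ε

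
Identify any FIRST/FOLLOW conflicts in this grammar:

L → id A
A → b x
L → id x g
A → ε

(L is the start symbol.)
A FIRST/FOLLOW conflict occurs when a non-terminal N has a nullable alternative N → β (β ⇒* ε) and another alternative N → α with FIRST(α) ∩ FOLLOW(N) ≠ ∅: on such a lookahead the parser cannot decide between expanding α and letting N vanish via β.

Nullable non-terminals: A.

A: nullable alternative(s) A → ε; FOLLOW(A) = { $ }
  A → b x: FIRST \ {ε} = { 'b' } — disjoint from FOLLOW(A)
  A → ε: FIRST \ {ε} = { } — this is the only nullable alternative, skip

L has no nullable alternative, so no FIRST/FOLLOW check is needed there.

No FIRST/FOLLOW conflicts found.

Answer: No FIRST/FOLLOW conflicts.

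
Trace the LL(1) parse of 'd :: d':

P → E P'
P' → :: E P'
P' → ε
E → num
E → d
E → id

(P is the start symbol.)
Stack is shown with the top on the left.

Stack      Input     Action
---------------------------
P $        d :: d $  output P → E P'
E P' $     d :: d $  output E → d
d P' $     d :: d $  match 'd'
P' $       :: d $    output P' → :: E P'
:: E P' $  :: d $    match '::'
E P' $     d $       output E → d
d P' $     d $       match 'd'
P' $       $         output P' → ε
$          $         accept

The string is accepted.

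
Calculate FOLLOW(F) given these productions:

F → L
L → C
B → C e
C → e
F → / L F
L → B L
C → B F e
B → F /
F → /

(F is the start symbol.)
{ $, '/', 'e' }

To compute FOLLOW(F), find every occurrence of F on a right-hand side N → α F β: add FIRST(β) \ {ε}, and if β is empty or nullable also add FOLLOW(N). Iterate to a fixed point.

F is the start symbol, so $ ∈ FOLLOW(F).
In F → / L F: F is at the end; this adds FOLLOW(F) to itself — nothing new
In C → B F e: F is followed by e, add FIRST(e) \ {ε} = { 'e' }
In B → F /: F is followed by '/', add FIRST('/') \ {ε} = { '/' }

Taking the union: FOLLOW(F) = { $, '/', 'e' }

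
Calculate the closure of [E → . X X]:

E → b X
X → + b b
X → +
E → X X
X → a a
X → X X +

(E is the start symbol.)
{ [E → . X X], [X → . + b b], [X → . +], [X → . X X +], [X → . a a] }

To compute CLOSURE, for each item [A → α.Bβ] where B is a non-terminal, add [B → .γ] for all productions B → γ; repeat for the newly added items until nothing changes.

Start with: [E → . X X]
  [E → . X X] has the dot before X: add [X → . + b b], [X → . +], [X → . a a], [X → . X X +]
No further items can be added.

CLOSURE = { [E → . X X], [X → . + b b], [X → . +], [X → . X X +], [X → . a a] }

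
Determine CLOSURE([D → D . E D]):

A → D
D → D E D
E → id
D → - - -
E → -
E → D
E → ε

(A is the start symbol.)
{ [D → . - - -], [D → . D E D], [D → D . E D], [E → . -], [E → . D], [E → . id], [E → .] }

To compute CLOSURE, for each item [A → α.Bβ] where B is a non-terminal, add [B → .γ] for all productions B → γ; repeat for the newly added items until nothing changes.

Start with: [D → D . E D]
  [D → D . E D] has the dot before E: add [E → . id], [E → . -], [E → . D], [E → .]
  [E → . D] has the dot before D: add [D → . D E D], [D → . - - -]
No further items can be added.

CLOSURE = { [D → . - - -], [D → . D E D], [D → D . E D], [E → . -], [E → . D], [E → . id], [E → .] }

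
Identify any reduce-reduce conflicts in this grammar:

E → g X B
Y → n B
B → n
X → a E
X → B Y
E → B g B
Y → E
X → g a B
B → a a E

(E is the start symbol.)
No reduce-reduce conflicts

Augment with E' → E and build the canonical LR(0) collection (I0 = CLOSURE({[E' → . E]}), then GOTO on every symbol after a dot until no new states appear). It has 23 states:
  I0: { [B → . a a E], [B → . n], [E → . B g B], [E → . g X B], [E' → . E] }  — shift
  I1: { [E → B . g B] }  — shift
  I2: { [E' → E .] }  — accept
  I3: { [B → a . a E] }  — shift
  I4: { [B → . a a E], [B → . n], [E → g . X B], [X → . B Y], [X → . a E], [X → . g a B] }  — shift
  I5: { [B → n .] }  — reduce
  I6: { [B → . a a E], [B → . n], [E → . B g B], [E → . g X B], [X → B . Y], [Y → . E], [Y → . n B] }  — shift
  I7: { [B → . a a E], [B → . n], [E → g X . B] }  — shift
  I8: { [B → . a a E], [B → . n], [B → a . a E], [E → . B g B], [E → . g X B], [X → a . E] }  — shift
  I9: { [X → g . a B] }  — shift
  I10: { [B → . a a E], [B → . n], [X → g a . B] }  — shift
  I11: { [X → g a B .] }  — reduce
  I12: { [X → a E .] }  — reduce
  I13: { [B → . a a E], [B → . n], [B → a . a E], [B → a a . E], [E → . B g B], [E → . g X B] }  — shift
  I14: { [B → a a E .] }  — reduce
  I15: { [E → g X B .] }  — reduce
  I16: { [Y → E .] }  — reduce
  I17: { [X → B Y .] }  — reduce
  I18: { [B → . a a E], [B → . n], [B → n .], [Y → n . B] }  — shift, reduce
  I19: { [Y → n B .] }  — reduce
  I20: { [B → . a a E], [B → . n], [B → a a . E], [E → . B g B], [E → . g X B] }  — shift
  I21: { [B → . a a E], [B → . n], [E → B g . B] }  — shift
  I22: { [E → B g B .] }  — reduce

No state contains more than one complete item.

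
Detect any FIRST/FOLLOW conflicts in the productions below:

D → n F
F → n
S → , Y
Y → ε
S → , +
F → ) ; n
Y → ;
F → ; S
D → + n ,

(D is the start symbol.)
No FIRST/FOLLOW conflicts.

A FIRST/FOLLOW conflict occurs when a non-terminal N has a nullable alternative N → β (β ⇒* ε) and another alternative N → α with FIRST(α) ∩ FOLLOW(N) ≠ ∅: on such a lookahead the parser cannot decide between expanding α and letting N vanish via β.

Nullable non-terminals: Y.

Y: nullable alternative(s) Y → ε; FOLLOW(Y) = { $ }
  Y → ε: FIRST \ {ε} = { } — this is the only nullable alternative, skip
  Y → ;: FIRST \ {ε} = { ';' } — disjoint from FOLLOW(Y)

D, F, S have no nullable alternative, so no FIRST/FOLLOW check is needed there.

No FIRST/FOLLOW conflicts found.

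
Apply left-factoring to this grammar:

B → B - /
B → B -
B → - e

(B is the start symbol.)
Left-factoring transforms A → αβ₁ | αβ₂ into A → αA' and A' → β₁ | β₂
(α is the longest common prefix among the alternatives). Repeat until
no nonterminal has two alternatives with a common prefix.

Round 1: B has alternatives sharing prefix 'B -'. Introduce B': B → B - B'
  Add: B' → /
  Add: B' → ε

No remaining common prefixes — done.

Resulting grammar:
B → B - B'
B' → /
B' → ε
B → - e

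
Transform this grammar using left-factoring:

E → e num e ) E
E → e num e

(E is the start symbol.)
E → e num e E'
E' → ) E
E' → ε

Left-factoring transforms A → αβ₁ | αβ₂ into A → αA' and A' → β₁ | β₂
(α is the longest common prefix among the alternatives). Repeat until
no nonterminal has two alternatives with a common prefix.

Round 1: E has alternatives sharing prefix 'e num e'. Introduce E': E → e num e E'
  Add: E' → ) E
  Add: E' → ε

No remaining common prefixes — done.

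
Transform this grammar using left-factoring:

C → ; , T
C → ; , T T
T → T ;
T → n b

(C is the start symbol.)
Left-factoring transforms A → αβ₁ | αβ₂ into A → αA' and A' → β₁ | β₂
(α is the longest common prefix among the alternatives). Repeat until
no nonterminal has two alternatives with a common prefix.

Round 1: C has alternatives sharing prefix '; , T'. Introduce C': C → ; , T C'
  Add: C' → ε
  Add: C' → T

No remaining common prefixes — done.

Resulting grammar:
C → ; , T C'
C' → ε
C' → T
T → T ;
T → n b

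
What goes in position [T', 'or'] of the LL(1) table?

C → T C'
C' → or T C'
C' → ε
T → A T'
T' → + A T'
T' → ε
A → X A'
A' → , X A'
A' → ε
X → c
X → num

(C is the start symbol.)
T' → ε

To find M[T', 'or'], we find productions for T' where 'or' is in the predict set (PREDICT(N → α) = (FIRST(α) \ {ε}) ∪ (FOLLOW(N) if α ⇒* ε)).

Relevant sets:
  FOLLOW(T') = { $, 'or' }

T' → + A T': PREDICT = { '+' }
T' → ε: PREDICT = { $, 'or' }
  'or' is in predict set, so this production goes in M[T', 'or']

M[T', 'or'] = T' → ε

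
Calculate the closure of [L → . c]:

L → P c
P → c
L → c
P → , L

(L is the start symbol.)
Start with: [L → . c]
The dot precedes the terminal c, so nothing is added.

CLOSURE = { [L → . c] }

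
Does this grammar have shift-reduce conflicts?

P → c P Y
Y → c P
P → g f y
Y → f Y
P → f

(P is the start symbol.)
No shift-reduce conflicts

Augment with P' → P and build the canonical LR(0) collection (I0 = CLOSURE({[P' → . P]}), then GOTO on every symbol after a dot until no new states appear). It has 13 states:
  I0: { [P → . c P Y], [P → . f], [P → . g f y], [P' → . P] }  — shift
  I1: { [P' → P .] }  — accept
  I2: { [P → . c P Y], [P → . f], [P → . g f y], [P → c . P Y] }  — shift
  I3: { [P → f .] }  — reduce
  I4: { [P → g . f y] }  — shift
  I5: { [P → g f . y] }  — shift
  I6: { [P → g f y .] }  — reduce
  I7: { [P → c P . Y], [Y → . c P], [Y → . f Y] }  — shift
  I8: { [P → c P Y .] }  — reduce
  I9: { [P → . c P Y], [P → . f], [P → . g f y], [Y → c . P] }  — shift
  I10: { [Y → . c P], [Y → . f Y], [Y → f . Y] }  — shift
  I11: { [Y → f Y .] }  — reduce
  I12: { [Y → c P .] }  — reduce

No state contains both a complete item and a shift item.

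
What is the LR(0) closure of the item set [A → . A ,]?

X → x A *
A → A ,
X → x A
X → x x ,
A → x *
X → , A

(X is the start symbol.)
To compute CLOSURE, for each item [A → α.Bβ] where B is a non-terminal, add [B → .γ] for all productions B → γ; repeat for the newly added items until nothing changes.

Start with: [A → . A ,]
  [A → . A ,] has the dot before A: add [A → . x *]
No further items can be added.

CLOSURE = { [A → . A ,], [A → . x *] }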